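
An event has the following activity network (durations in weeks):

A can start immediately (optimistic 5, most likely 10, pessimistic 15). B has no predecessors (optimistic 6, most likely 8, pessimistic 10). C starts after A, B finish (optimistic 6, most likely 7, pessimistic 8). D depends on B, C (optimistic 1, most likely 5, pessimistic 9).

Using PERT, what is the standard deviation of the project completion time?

2.16 weeks

te_A = (5 + 4·10 + 15)/6 = 60/6 = 10; σ²_A = ((15−5)/6)² = 2.778
te_B = (6 + 4·8 + 10)/6 = 48/6 = 8; σ²_B = ((10−6)/6)² = 0.444
te_C = (6 + 4·7 + 8)/6 = 42/6 = 7; σ²_C = ((8−6)/6)² = 0.111
te_D = (1 + 4·5 + 9)/6 = 30/6 = 5; σ²_D = ((9−1)/6)² = 1.778

Forward pass:
ES_A = 0; EF_A = 10
ES_B = 0; EF_B = 8
ES_C = max(EF_A=10, EF_B=8) = 10; EF_C = 10+7 = 17
ES_D = max(EF_B=8, EF_C=17) = 17; EF_D = 17+5 = 22
Expected project duration μ = 22 weeks. Critical path: A → C → D.

Variance along critical path = 2.778 + 0.111 + 1.778 = 4.667
σ = √4.667 = 2.160 weeks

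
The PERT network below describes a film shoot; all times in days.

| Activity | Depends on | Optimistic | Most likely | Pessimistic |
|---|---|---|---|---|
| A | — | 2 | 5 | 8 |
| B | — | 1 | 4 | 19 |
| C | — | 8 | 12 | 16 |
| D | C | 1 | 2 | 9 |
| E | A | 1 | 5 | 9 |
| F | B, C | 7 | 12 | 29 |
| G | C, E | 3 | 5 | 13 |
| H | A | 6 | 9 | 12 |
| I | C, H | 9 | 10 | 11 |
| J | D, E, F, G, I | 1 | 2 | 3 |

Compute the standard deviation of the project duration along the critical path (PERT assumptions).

3.92 days

te_A = (2 + 4·5 + 8)/6 = 30/6 = 5; σ²_A = ((8−2)/6)² = 1.000
te_B = (1 + 4·4 + 19)/6 = 36/6 = 6; σ²_B = ((19−1)/6)² = 9.000
te_C = (8 + 4·12 + 16)/6 = 72/6 = 12; σ²_C = ((16−8)/6)² = 1.778
te_D = (1 + 4·2 + 9)/6 = 18/6 = 3; σ²_D = ((9−1)/6)² = 1.778
te_E = (1 + 4·5 + 9)/6 = 30/6 = 5; σ²_E = ((9−1)/6)² = 1.778
te_F = (7 + 4·12 + 29)/6 = 84/6 = 14; σ²_F = ((29−7)/6)² = 13.444
te_G = (3 + 4·5 + 13)/6 = 36/6 = 6; σ²_G = ((13−3)/6)² = 2.778
te_H = (6 + 4·9 + 12)/6 = 54/6 = 9; σ²_H = ((12−6)/6)² = 1.000
te_I = (9 + 4·10 + 11)/6 = 60/6 = 10; σ²_I = ((11−9)/6)² = 0.111
te_J = (1 + 4·2 + 3)/6 = 12/6 = 2; σ²_J = ((3−1)/6)² = 0.111

Forward pass:
ES_A = 0; EF_A = 5
ES_B = 0; EF_B = 6
ES_C = 0; EF_C = 12
ES_D = 12; EF_D = 12+3 = 15
ES_E = 5; EF_E = 5+5 = 10
ES_F = max(EF_B=6, EF_C=12) = 12; EF_F = 12+14 = 26
ES_G = max(EF_C=12, EF_E=10) = 12; EF_G = 12+6 = 18
ES_H = 5; EF_H = 5+9 = 14
ES_I = max(EF_C=12, EF_H=14) = 14; EF_I = 14+10 = 24
ES_J = max(EF_D=15, EF_E=10, EF_F=26, EF_G=18, EF_I=24) = 26; EF_J = 26+2 = 28
Expected project duration μ = 28 days. Critical path: C → F → J.

Variance along critical path = 1.778 + 13.444 + 0.111 = 15.333
σ = √15.333 = 3.916 days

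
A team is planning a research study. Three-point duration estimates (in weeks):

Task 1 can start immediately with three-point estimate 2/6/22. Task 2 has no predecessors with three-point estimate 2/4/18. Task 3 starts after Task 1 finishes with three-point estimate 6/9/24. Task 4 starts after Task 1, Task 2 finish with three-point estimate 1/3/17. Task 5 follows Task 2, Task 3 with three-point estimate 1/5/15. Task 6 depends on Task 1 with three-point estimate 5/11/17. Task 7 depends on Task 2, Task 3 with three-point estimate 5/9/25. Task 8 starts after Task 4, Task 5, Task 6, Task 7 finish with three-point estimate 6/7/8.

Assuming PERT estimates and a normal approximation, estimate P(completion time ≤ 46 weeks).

te_Task 1 = (2 + 4·6 + 22)/6 = 48/6 = 8; σ²_Task 1 = ((22−2)/6)² = 11.111
te_Task 2 = (2 + 4·4 + 18)/6 = 36/6 = 6; σ²_Task 2 = ((18−2)/6)² = 7.111
te_Task 3 = (6 + 4·9 + 24)/6 = 66/6 = 11; σ²_Task 3 = ((24−6)/6)² = 9.000
te_Task 4 = (1 + 4·3 + 17)/6 = 30/6 = 5; σ²_Task 4 = ((17−1)/6)² = 7.111
te_Task 5 = (1 + 4·5 + 15)/6 = 36/6 = 6; σ²_Task 5 = ((15−1)/6)² = 5.444
te_Task 6 = (5 + 4·11 + 17)/6 = 66/6 = 11; σ²_Task 6 = ((17−5)/6)² = 4.000
te_Task 7 = (5 + 4·9 + 25)/6 = 66/6 = 11; σ²_Task 7 = ((25−5)/6)² = 11.111
te_Task 8 = (6 + 4·7 + 8)/6 = 42/6 = 7; σ²_Task 8 = ((8−6)/6)² = 0.111

Forward pass:
ES_Task 1 = 0; EF_Task 1 = 8
ES_Task 2 = 0; EF_Task 2 = 6
ES_Task 3 = 8; EF_Task 3 = 8+11 = 19
ES_Task 4 = max(EF_Task 1=8, EF_Task 2=6) = 8; EF_Task 4 = 8+5 = 13
ES_Task 5 = max(EF_Task 2=6, EF_Task 3=19) = 19; EF_Task 5 = 19+6 = 25
ES_Task 6 = 8; EF_Task 6 = 8+11 = 19
ES_Task 7 = max(EF_Task 2=6, EF_Task 3=19) = 19; EF_Task 7 = 19+11 = 30
ES_Task 8 = max(EF_Task 4=13, EF_Task 5=25, EF_Task 6=19, EF_Task 7=30) = 30; EF_Task 8 = 30+7 = 37
Expected project duration μ = 37 weeks. Critical path: Task 1 → Task 3 → Task 7 → Task 8.

Variance along critical path = 11.111 + 9.000 + 11.111 + 0.111 = 31.333; σ = √31.333 = 5.598 weeks.
Z = (46 − 37) / 5.598 = 1.608
P(T ≤ 46) = Φ(1.608) ≈ 0.946

0.946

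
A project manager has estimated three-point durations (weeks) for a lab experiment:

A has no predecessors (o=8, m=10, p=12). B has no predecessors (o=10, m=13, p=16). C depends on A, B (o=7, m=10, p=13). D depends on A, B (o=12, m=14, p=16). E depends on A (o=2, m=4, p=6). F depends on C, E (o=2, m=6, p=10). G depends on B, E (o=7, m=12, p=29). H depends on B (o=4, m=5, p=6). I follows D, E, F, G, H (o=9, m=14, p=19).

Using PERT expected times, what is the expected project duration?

te_A = (8 + 4·10 + 12)/6 = 60/6 = 10
te_B = (10 + 4·13 + 16)/6 = 78/6 = 13
te_C = (7 + 4·10 + 13)/6 = 60/6 = 10
te_D = (12 + 4·14 + 16)/6 = 84/6 = 14
te_E = (2 + 4·4 + 6)/6 = 24/6 = 4
te_F = (2 + 4·6 + 10)/6 = 36/6 = 6
te_G = (7 + 4·12 + 29)/6 = 84/6 = 14
te_H = (4 + 4·5 + 6)/6 = 30/6 = 5
te_I = (9 + 4·14 + 19)/6 = 84/6 = 14

Forward pass:
ES_A = 0; EF_A = 10
ES_B = 0; EF_B = 13
ES_C = max(EF_A=10, EF_B=13) = 13; EF_C = 13+10 = 23
ES_D = max(EF_A=10, EF_B=13) = 13; EF_D = 13+14 = 27
ES_E = 10; EF_E = 10+4 = 14
ES_F = max(EF_C=23, EF_E=14) = 23; EF_F = 23+6 = 29
ES_G = max(EF_B=13, EF_E=14) = 14; EF_G = 14+14 = 28
ES_H = 13; EF_H = 13+5 = 18
ES_I = max(EF_D=27, EF_E=14, EF_F=29, EF_G=28, EF_H=18) = 29; EF_I = 29+14 = 43
Expected project duration μ = 43 weeks. Critical path: B → C → F → I.

43 weeks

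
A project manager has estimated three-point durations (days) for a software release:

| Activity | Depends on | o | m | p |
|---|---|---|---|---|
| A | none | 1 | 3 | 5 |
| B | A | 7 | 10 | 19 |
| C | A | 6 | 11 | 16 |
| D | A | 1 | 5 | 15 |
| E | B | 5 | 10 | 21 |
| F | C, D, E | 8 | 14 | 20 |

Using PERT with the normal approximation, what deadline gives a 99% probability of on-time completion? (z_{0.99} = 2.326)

48.2 days

te_A = (1 + 4·3 + 5)/6 = 18/6 = 3; σ²_A = ((5−1)/6)² = 0.444
te_B = (7 + 4·10 + 19)/6 = 66/6 = 11; σ²_B = ((19−7)/6)² = 4.000
te_C = (6 + 4·11 + 16)/6 = 66/6 = 11; σ²_C = ((16−6)/6)² = 2.778
te_D = (1 + 4·5 + 15)/6 = 36/6 = 6; σ²_D = ((15−1)/6)² = 5.444
te_E = (5 + 4·10 + 21)/6 = 66/6 = 11; σ²_E = ((21−5)/6)² = 7.111
te_F = (8 + 4·14 + 20)/6 = 84/6 = 14; σ²_F = ((20−8)/6)² = 4.000

Forward pass:
ES_A = 0; EF_A = 3
ES_B = 3; EF_B = 3+11 = 14
ES_C = 3; EF_C = 3+11 = 14
ES_D = 3; EF_D = 3+6 = 9
ES_E = 14; EF_E = 14+11 = 25
ES_F = max(EF_C=14, EF_D=9, EF_E=25) = 25; EF_F = 25+14 = 39
Expected project duration μ = 39 days. Critical path: A → B → E → F.

Variance along critical path = 0.444 + 4.000 + 7.111 + 4.000 = 15.556; σ = 3.944 days.
D = μ + z·σ = 39 + 2.326·3.944 = 48.2 days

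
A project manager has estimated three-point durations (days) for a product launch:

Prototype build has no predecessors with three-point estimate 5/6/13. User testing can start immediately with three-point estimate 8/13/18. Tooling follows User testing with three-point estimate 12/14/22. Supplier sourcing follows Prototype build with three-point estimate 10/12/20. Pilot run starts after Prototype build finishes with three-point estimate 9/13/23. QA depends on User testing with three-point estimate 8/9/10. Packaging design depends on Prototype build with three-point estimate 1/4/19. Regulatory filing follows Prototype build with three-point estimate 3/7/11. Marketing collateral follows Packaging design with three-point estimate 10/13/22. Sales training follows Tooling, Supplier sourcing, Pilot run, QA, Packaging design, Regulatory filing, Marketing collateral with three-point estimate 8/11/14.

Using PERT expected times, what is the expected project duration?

39 days

te_Prototype build = (5 + 4·6 + 13)/6 = 42/6 = 7
te_User testing = (8 + 4·13 + 18)/6 = 78/6 = 13
te_Tooling = (12 + 4·14 + 22)/6 = 90/6 = 15
te_Supplier sourcing = (10 + 4·12 + 20)/6 = 78/6 = 13
te_Pilot run = (9 + 4·13 + 23)/6 = 84/6 = 14
te_QA = (8 + 4·9 + 10)/6 = 54/6 = 9
te_Packaging design = (1 + 4·4 + 19)/6 = 36/6 = 6
te_Regulatory filing = (3 + 4·7 + 11)/6 = 42/6 = 7
te_Marketing collateral = (10 + 4·13 + 22)/6 = 84/6 = 14
te_Sales training = (8 + 4·11 + 14)/6 = 66/6 = 11

Forward pass:
ES_Prototype build = 0; EF_Prototype build = 7
ES_User testing = 0; EF_User testing = 13
ES_Tooling = 13; EF_Tooling = 13+15 = 28
ES_Supplier sourcing = 7; EF_Supplier sourcing = 7+13 = 20
ES_Pilot run = 7; EF_Pilot run = 7+14 = 21
ES_QA = 13; EF_QA = 13+9 = 22
ES_Packaging design = 7; EF_Packaging design = 7+6 = 13
ES_Regulatory filing = 7; EF_Regulatory filing = 7+7 = 14
ES_Marketing collateral = 13; EF_Marketing collateral = 13+14 = 27
ES_Sales training = max(EF_Tooling=28, EF_Supplier sourcing=20, EF_Pilot run=21, EF_QA=22, EF_Packaging design=13, EF_Regulatory filing=14, EF_Marketing collateral=27) = 28; EF_Sales training = 28+11 = 39
Expected project duration μ = 39 days. Critical path: User testing → Tooling → Sales training.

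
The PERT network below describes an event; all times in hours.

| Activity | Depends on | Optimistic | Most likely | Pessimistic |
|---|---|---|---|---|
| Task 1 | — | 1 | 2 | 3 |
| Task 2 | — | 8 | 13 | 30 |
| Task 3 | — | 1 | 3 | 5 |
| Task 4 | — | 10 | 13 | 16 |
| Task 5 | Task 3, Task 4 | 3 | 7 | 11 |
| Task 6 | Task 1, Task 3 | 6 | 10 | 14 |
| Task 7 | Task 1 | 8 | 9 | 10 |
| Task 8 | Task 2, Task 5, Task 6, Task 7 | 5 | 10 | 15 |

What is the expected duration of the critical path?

te_Task 1 = (1 + 4·2 + 3)/6 = 12/6 = 2
te_Task 2 = (8 + 4·13 + 30)/6 = 90/6 = 15
te_Task 3 = (1 + 4·3 + 5)/6 = 18/6 = 3
te_Task 4 = (10 + 4·13 + 16)/6 = 78/6 = 13
te_Task 5 = (3 + 4·7 + 11)/6 = 42/6 = 7
te_Task 6 = (6 + 4·10 + 14)/6 = 60/6 = 10
te_Task 7 = (8 + 4·9 + 10)/6 = 54/6 = 9
te_Task 8 = (5 + 4·10 + 15)/6 = 60/6 = 10

Forward pass:
ES_Task 1 = 0; EF_Task 1 = 2
ES_Task 2 = 0; EF_Task 2 = 15
ES_Task 3 = 0; EF_Task 3 = 3
ES_Task 4 = 0; EF_Task 4 = 13
ES_Task 5 = max(EF_Task 3=3, EF_Task 4=13) = 13; EF_Task 5 = 13+7 = 20
ES_Task 6 = max(EF_Task 1=2, EF_Task 3=3) = 3; EF_Task 6 = 3+10 = 13
ES_Task 7 = 2; EF_Task 7 = 2+9 = 11
ES_Task 8 = max(EF_Task 2=15, EF_Task 5=20, EF_Task 6=13, EF_Task 7=11) = 20; EF_Task 8 = 20+10 = 30
Expected project duration μ = 30 hours. Critical path: Task 4 → Task 5 → Task 8.

30 hours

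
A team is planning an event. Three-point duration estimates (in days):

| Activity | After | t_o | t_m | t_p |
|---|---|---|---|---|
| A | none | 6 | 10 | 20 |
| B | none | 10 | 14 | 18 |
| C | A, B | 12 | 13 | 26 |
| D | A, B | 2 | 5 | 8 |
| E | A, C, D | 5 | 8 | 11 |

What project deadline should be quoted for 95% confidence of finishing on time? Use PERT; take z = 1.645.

te_A = (6 + 4·10 + 20)/6 = 66/6 = 11; σ²_A = ((20−6)/6)² = 5.444
te_B = (10 + 4·14 + 18)/6 = 84/6 = 14; σ²_B = ((18−10)/6)² = 1.778
te_C = (12 + 4·13 + 26)/6 = 90/6 = 15; σ²_C = ((26−12)/6)² = 5.444
te_D = (2 + 4·5 + 8)/6 = 30/6 = 5; σ²_D = ((8−2)/6)² = 1.000
te_E = (5 + 4·8 + 11)/6 = 48/6 = 8; σ²_E = ((11−5)/6)² = 1.000

Forward pass:
ES_A = 0; EF_A = 11
ES_B = 0; EF_B = 14
ES_C = max(EF_A=11, EF_B=14) = 14; EF_C = 14+15 = 29
ES_D = max(EF_A=11, EF_B=14) = 14; EF_D = 14+5 = 19
ES_E = max(EF_A=11, EF_C=29, EF_D=19) = 29; EF_E = 29+8 = 37
Expected project duration μ = 37 days. Critical path: B → C → E.

Variance along critical path = 1.778 + 5.444 + 1.000 = 8.222; σ = 2.867 days.
D = μ + z·σ = 37 + 1.645·2.867 = 41.7 days

41.7 days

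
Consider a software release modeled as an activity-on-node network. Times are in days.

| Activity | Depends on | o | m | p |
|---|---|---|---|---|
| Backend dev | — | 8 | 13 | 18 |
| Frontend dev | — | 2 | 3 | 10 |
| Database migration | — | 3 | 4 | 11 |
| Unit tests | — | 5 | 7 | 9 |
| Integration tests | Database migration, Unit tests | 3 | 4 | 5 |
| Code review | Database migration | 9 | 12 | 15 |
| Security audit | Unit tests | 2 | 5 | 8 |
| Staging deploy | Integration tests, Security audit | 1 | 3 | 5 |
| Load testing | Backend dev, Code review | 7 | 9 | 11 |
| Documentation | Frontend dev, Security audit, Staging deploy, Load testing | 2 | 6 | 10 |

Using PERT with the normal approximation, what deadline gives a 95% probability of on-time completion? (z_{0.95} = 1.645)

35.7 days

te_Backend dev = (8 + 4·13 + 18)/6 = 78/6 = 13; σ²_Backend dev = ((18−8)/6)² = 2.778
te_Frontend dev = (2 + 4·3 + 10)/6 = 24/6 = 4; σ²_Frontend dev = ((10−2)/6)² = 1.778
te_Database migration = (3 + 4·4 + 11)/6 = 30/6 = 5; σ²_Database migration = ((11−3)/6)² = 1.778
te_Unit tests = (5 + 4·7 + 9)/6 = 42/6 = 7; σ²_Unit tests = ((9−5)/6)² = 0.444
te_Integration tests = (3 + 4·4 + 5)/6 = 24/6 = 4; σ²_Integration tests = ((5−3)/6)² = 0.111
te_Code review = (9 + 4·12 + 15)/6 = 72/6 = 12; σ²_Code review = ((15−9)/6)² = 1.000
te_Security audit = (2 + 4·5 + 8)/6 = 30/6 = 5; σ²_Security audit = ((8−2)/6)² = 1.000
te_Staging deploy = (1 + 4·3 + 5)/6 = 18/6 = 3; σ²_Staging deploy = ((5−1)/6)² = 0.444
te_Load testing = (7 + 4·9 + 11)/6 = 54/6 = 9; σ²_Load testing = ((11−7)/6)² = 0.444
te_Documentation = (2 + 4·6 + 10)/6 = 36/6 = 6; σ²_Documentation = ((10−2)/6)² = 1.778

Forward pass:
ES_Backend dev = 0; EF_Backend dev = 13
ES_Frontend dev = 0; EF_Frontend dev = 4
ES_Database migration = 0; EF_Database migration = 5
ES_Unit tests = 0; EF_Unit tests = 7
ES_Integration tests = max(EF_Database migration=5, EF_Unit tests=7) = 7; EF_Integration tests = 7+4 = 11
ES_Code review = 5; EF_Code review = 5+12 = 17
ES_Security audit = 7; EF_Security audit = 7+5 = 12
ES_Staging deploy = max(EF_Integration tests=11, EF_Security audit=12) = 12; EF_Staging deploy = 12+3 = 15
ES_Load testing = max(EF_Backend dev=13, EF_Code review=17) = 17; EF_Load testing = 17+9 = 26
ES_Documentation = max(EF_Frontend dev=4, EF_Security audit=12, EF_Staging deploy=15, EF_Load testing=26) = 26; EF_Documentation = 26+6 = 32
Expected project duration μ = 32 days. Critical path: Database migration → Code review → Load testing → Documentation.

Variance along critical path = 1.778 + 1.000 + 0.444 + 1.778 = 5.000; σ = 2.236 days.
D = μ + z·σ = 32 + 1.645·2.236 = 35.7 days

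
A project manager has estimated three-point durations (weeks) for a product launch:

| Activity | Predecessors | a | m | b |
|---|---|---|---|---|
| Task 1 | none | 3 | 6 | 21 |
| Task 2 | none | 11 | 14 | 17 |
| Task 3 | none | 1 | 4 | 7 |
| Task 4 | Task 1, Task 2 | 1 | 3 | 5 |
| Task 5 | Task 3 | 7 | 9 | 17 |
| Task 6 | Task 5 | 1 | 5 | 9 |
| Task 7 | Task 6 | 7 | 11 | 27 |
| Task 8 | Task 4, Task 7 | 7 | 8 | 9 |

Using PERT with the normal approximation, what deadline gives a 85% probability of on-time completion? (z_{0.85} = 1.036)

te_Task 1 = (3 + 4·6 + 21)/6 = 48/6 = 8; σ²_Task 1 = ((21−3)/6)² = 9.000
te_Task 2 = (11 + 4·14 + 17)/6 = 84/6 = 14; σ²_Task 2 = ((17−11)/6)² = 1.000
te_Task 3 = (1 + 4·4 + 7)/6 = 24/6 = 4; σ²_Task 3 = ((7−1)/6)² = 1.000
te_Task 4 = (1 + 4·3 + 5)/6 = 18/6 = 3; σ²_Task 4 = ((5−1)/6)² = 0.444
te_Task 5 = (7 + 4·9 + 17)/6 = 60/6 = 10; σ²_Task 5 = ((17−7)/6)² = 2.778
te_Task 6 = (1 + 4·5 + 9)/6 = 30/6 = 5; σ²_Task 6 = ((9−1)/6)² = 1.778
te_Task 7 = (7 + 4·11 + 27)/6 = 78/6 = 13; σ²_Task 7 = ((27−7)/6)² = 11.111
te_Task 8 = (7 + 4·8 + 9)/6 = 48/6 = 8; σ²_Task 8 = ((9−7)/6)² = 0.111

Forward pass:
ES_Task 1 = 0; EF_Task 1 = 8
ES_Task 2 = 0; EF_Task 2 = 14
ES_Task 3 = 0; EF_Task 3 = 4
ES_Task 4 = max(EF_Task 1=8, EF_Task 2=14) = 14; EF_Task 4 = 14+3 = 17
ES_Task 5 = 4; EF_Task 5 = 4+10 = 14
ES_Task 6 = 14; EF_Task 6 = 14+5 = 19
ES_Task 7 = 19; EF_Task 7 = 19+13 = 32
ES_Task 8 = max(EF_Task 4=17, EF_Task 7=32) = 32; EF_Task 8 = 32+8 = 40
Expected project duration μ = 40 weeks. Critical path: Task 3 → Task 5 → Task 6 → Task 7 → Task 8.

Variance along critical path = 1.000 + 2.778 + 1.778 + 11.111 + 0.111 = 16.778; σ = 4.096 weeks.
D = μ + z·σ = 40 + 1.036·4.096 = 44.2 weeks

44.2 weeks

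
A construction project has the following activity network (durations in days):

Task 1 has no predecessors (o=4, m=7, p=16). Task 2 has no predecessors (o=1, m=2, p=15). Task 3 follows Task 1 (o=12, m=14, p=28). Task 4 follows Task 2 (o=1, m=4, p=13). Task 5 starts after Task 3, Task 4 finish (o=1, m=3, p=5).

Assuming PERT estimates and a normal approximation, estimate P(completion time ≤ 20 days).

0.020

te_Task 1 = (4 + 4·7 + 16)/6 = 48/6 = 8; σ²_Task 1 = ((16−4)/6)² = 4.000
te_Task 2 = (1 + 4·2 + 15)/6 = 24/6 = 4; σ²_Task 2 = ((15−1)/6)² = 5.444
te_Task 3 = (12 + 4·14 + 28)/6 = 96/6 = 16; σ²_Task 3 = ((28−12)/6)² = 7.111
te_Task 4 = (1 + 4·4 + 13)/6 = 30/6 = 5; σ²_Task 4 = ((13−1)/6)² = 4.000
te_Task 5 = (1 + 4·3 + 5)/6 = 18/6 = 3; σ²_Task 5 = ((5−1)/6)² = 0.444

Forward pass:
ES_Task 1 = 0; EF_Task 1 = 8
ES_Task 2 = 0; EF_Task 2 = 4
ES_Task 3 = 8; EF_Task 3 = 8+16 = 24
ES_Task 4 = 4; EF_Task 4 = 4+5 = 9
ES_Task 5 = max(EF_Task 3=24, EF_Task 4=9) = 24; EF_Task 5 = 24+3 = 27
Expected project duration μ = 27 days. Critical path: Task 1 → Task 3 → Task 5.

Variance along critical path = 4.000 + 7.111 + 0.444 = 11.556; σ = √11.556 = 3.399 days.
Z = (20 − 27) / 3.399 = -2.059
P(T ≤ 20) = Φ(-2.059) ≈ 0.020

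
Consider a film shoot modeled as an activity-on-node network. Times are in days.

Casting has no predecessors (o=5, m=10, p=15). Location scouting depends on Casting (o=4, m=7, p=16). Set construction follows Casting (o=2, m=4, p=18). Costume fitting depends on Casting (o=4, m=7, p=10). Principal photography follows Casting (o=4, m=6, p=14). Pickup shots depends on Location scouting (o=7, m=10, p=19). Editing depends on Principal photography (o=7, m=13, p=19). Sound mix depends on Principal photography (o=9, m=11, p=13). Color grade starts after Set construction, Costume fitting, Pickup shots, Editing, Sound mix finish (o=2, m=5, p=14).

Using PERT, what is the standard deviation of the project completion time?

3.68 days

te_Casting = (5 + 4·10 + 15)/6 = 60/6 = 10; σ²_Casting = ((15−5)/6)² = 2.778
te_Location scouting = (4 + 4·7 + 16)/6 = 48/6 = 8; σ²_Location scouting = ((16−4)/6)² = 4.000
te_Set construction = (2 + 4·4 + 18)/6 = 36/6 = 6; σ²_Set construction = ((18−2)/6)² = 7.111
te_Costume fitting = (4 + 4·7 + 10)/6 = 42/6 = 7; σ²_Costume fitting = ((10−4)/6)² = 1.000
te_Principal photography = (4 + 4·6 + 14)/6 = 42/6 = 7; σ²_Principal photography = ((14−4)/6)² = 2.778
te_Pickup shots = (7 + 4·10 + 19)/6 = 66/6 = 11; σ²_Pickup shots = ((19−7)/6)² = 4.000
te_Editing = (7 + 4·13 + 19)/6 = 78/6 = 13; σ²_Editing = ((19−7)/6)² = 4.000
te_Sound mix = (9 + 4·11 + 13)/6 = 66/6 = 11; σ²_Sound mix = ((13−9)/6)² = 0.444
te_Color grade = (2 + 4·5 + 14)/6 = 36/6 = 6; σ²_Color grade = ((14−2)/6)² = 4.000

Forward pass:
ES_Casting = 0; EF_Casting = 10
ES_Location scouting = 10; EF_Location scouting = 10+8 = 18
ES_Set construction = 10; EF_Set construction = 10+6 = 16
ES_Costume fitting = 10; EF_Costume fitting = 10+7 = 17
ES_Principal photography = 10; EF_Principal photography = 10+7 = 17
ES_Pickup shots = 18; EF_Pickup shots = 18+11 = 29
ES_Editing = 17; EF_Editing = 17+13 = 30
ES_Sound mix = 17; EF_Sound mix = 17+11 = 28
ES_Color grade = max(EF_Set construction=16, EF_Costume fitting=17, EF_Pickup shots=29, EF_Editing=30, EF_Sound mix=28) = 30; EF_Color grade = 30+6 = 36
Expected project duration μ = 36 days. Critical path: Casting → Principal photography → Editing → Color grade.

Variance along critical path = 2.778 + 2.778 + 4.000 + 4.000 = 13.556
σ = √13.556 = 3.682 days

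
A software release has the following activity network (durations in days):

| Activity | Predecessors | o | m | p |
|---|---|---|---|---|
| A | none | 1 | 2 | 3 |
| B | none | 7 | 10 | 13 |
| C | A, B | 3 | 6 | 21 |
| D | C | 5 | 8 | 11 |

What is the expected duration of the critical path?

te_A = (1 + 4·2 + 3)/6 = 12/6 = 2
te_B = (7 + 4·10 + 13)/6 = 60/6 = 10
te_C = (3 + 4·6 + 21)/6 = 48/6 = 8
te_D = (5 + 4·8 + 11)/6 = 48/6 = 8

Forward pass:
ES_A = 0; EF_A = 2
ES_B = 0; EF_B = 10
ES_C = max(EF_A=2, EF_B=10) = 10; EF_C = 10+8 = 18
ES_D = 18; EF_D = 18+8 = 26
Expected project duration μ = 26 days. Critical path: B → C → D.

26 days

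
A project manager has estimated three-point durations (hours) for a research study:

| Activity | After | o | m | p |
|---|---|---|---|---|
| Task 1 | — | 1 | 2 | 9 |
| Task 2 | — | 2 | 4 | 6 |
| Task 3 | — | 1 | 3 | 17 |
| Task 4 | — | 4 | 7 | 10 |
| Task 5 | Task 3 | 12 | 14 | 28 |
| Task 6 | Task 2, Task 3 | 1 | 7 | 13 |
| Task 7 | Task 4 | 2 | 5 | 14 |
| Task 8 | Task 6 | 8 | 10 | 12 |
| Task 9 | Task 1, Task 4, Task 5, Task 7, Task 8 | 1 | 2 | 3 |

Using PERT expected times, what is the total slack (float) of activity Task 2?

1 hours

te_Task 1 = (1 + 4·2 + 9)/6 = 18/6 = 3
te_Task 2 = (2 + 4·4 + 6)/6 = 24/6 = 4
te_Task 3 = (1 + 4·3 + 17)/6 = 30/6 = 5
te_Task 4 = (4 + 4·7 + 10)/6 = 42/6 = 7
te_Task 5 = (12 + 4·14 + 28)/6 = 96/6 = 16
te_Task 6 = (1 + 4·7 + 13)/6 = 42/6 = 7
te_Task 7 = (2 + 4·5 + 14)/6 = 36/6 = 6
te_Task 8 = (8 + 4·10 + 12)/6 = 60/6 = 10
te_Task 9 = (1 + 4·2 + 3)/6 = 12/6 = 2

Forward pass:
ES_Task 1 = 0; EF_Task 1 = 3
ES_Task 2 = 0; EF_Task 2 = 4
ES_Task 3 = 0; EF_Task 3 = 5
ES_Task 4 = 0; EF_Task 4 = 7
ES_Task 5 = 5; EF_Task 5 = 5+16 = 21
ES_Task 6 = max(EF_Task 2=4, EF_Task 3=5) = 5; EF_Task 6 = 5+7 = 12
ES_Task 7 = 7; EF_Task 7 = 7+6 = 13
ES_Task 8 = 12; EF_Task 8 = 12+10 = 22
ES_Task 9 = max(EF_Task 1=3, EF_Task 4=7, EF_Task 5=21, EF_Task 7=13, EF_Task 8=22) = 22; EF_Task 9 = 22+2 = 24
Expected project duration μ = 24 hours. Critical path: Task 3 → Task 6 → Task 8 → Task 9.

Backward pass:
LF_Task 9 = 24; LS_Task 9 = 24−2 = 22
LF_Task 8 = LS_Task 9 = 22; LS_Task 8 = 22−10 = 12
LF_Task 7 = LS_Task 9 = 22; LS_Task 7 = 22−6 = 16
LF_Task 6 = LS_Task 8 = 12; LS_Task 6 = 12−7 = 5
LF_Task 5 = LS_Task 9 = 22; LS_Task 5 = 22−16 = 6
LF_Task 4 = min(LS_Task 7=16, LS_Task 9=22) = 16; LS_Task 4 = 16−7 = 9
LF_Task 3 = min(LS_Task 5=6, LS_Task 6=5) = 5; LS_Task 3 = 5−5 = 0
LF_Task 2 = LS_Task 6 = 5; LS_Task 2 = 5−4 = 1
LF_Task 1 = LS_Task 9 = 22; LS_Task 1 = 22−3 = 19
Slack_Task 2 = LS_Task 2 − ES_Task 2 = 1 − 0 = 1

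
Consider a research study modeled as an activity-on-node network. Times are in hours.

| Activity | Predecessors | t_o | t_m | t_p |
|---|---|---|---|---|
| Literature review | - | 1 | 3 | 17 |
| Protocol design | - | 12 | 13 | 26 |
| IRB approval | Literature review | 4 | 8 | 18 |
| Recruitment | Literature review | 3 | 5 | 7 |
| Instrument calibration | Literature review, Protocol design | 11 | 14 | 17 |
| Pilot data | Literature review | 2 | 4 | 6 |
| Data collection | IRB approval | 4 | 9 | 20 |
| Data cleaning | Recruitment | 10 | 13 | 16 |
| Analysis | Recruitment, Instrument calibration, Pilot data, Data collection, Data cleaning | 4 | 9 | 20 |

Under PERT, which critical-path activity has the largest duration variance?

Analysis

te_Literature review = (1 + 4·3 + 17)/6 = 30/6 = 5; σ²_Literature review = ((17−1)/6)² = 7.111
te_Protocol design = (12 + 4·13 + 26)/6 = 90/6 = 15; σ²_Protocol design = ((26−12)/6)² = 5.444
te_IRB approval = (4 + 4·8 + 18)/6 = 54/6 = 9; σ²_IRB approval = ((18−4)/6)² = 5.444
te_Recruitment = (3 + 4·5 + 7)/6 = 30/6 = 5; σ²_Recruitment = ((7−3)/6)² = 0.444
te_Instrument calibration = (11 + 4·14 + 17)/6 = 84/6 = 14; σ²_Instrument calibration = ((17−11)/6)² = 1.000
te_Pilot data = (2 + 4·4 + 6)/6 = 24/6 = 4; σ²_Pilot data = ((6−2)/6)² = 0.444
te_Data collection = (4 + 4·9 + 20)/6 = 60/6 = 10; σ²_Data collection = ((20−4)/6)² = 7.111
te_Data cleaning = (10 + 4·13 + 16)/6 = 78/6 = 13; σ²_Data cleaning = ((16−10)/6)² = 1.000
te_Analysis = (4 + 4·9 + 20)/6 = 60/6 = 10; σ²_Analysis = ((20−4)/6)² = 7.111

Forward pass:
ES_Literature review = 0; EF_Literature review = 5
ES_Protocol design = 0; EF_Protocol design = 15
ES_IRB approval = 5; EF_IRB approval = 5+9 = 14
ES_Recruitment = 5; EF_Recruitment = 5+5 = 10
ES_Instrument calibration = max(EF_Literature review=5, EF_Protocol design=15) = 15; EF_Instrument calibration = 15+14 = 29
ES_Pilot data = 5; EF_Pilot data = 5+4 = 9
ES_Data collection = 14; EF_Data collection = 14+10 = 24
ES_Data cleaning = 10; EF_Data cleaning = 10+13 = 23
ES_Analysis = max(EF_Recruitment=10, EF_Instrument calibration=29, EF_Pilot data=9, EF_Data collection=24, EF_Data cleaning=23) = 29; EF_Analysis = 29+10 = 39
Expected project duration μ = 39 hours. Critical path: Protocol design → Instrument calibration → Analysis.

Variances on critical path: σ²_Protocol design=5.444, σ²_Instrument calibration=1.000, σ²_Analysis=7.111.
Largest is σ²_Analysis = 7.111.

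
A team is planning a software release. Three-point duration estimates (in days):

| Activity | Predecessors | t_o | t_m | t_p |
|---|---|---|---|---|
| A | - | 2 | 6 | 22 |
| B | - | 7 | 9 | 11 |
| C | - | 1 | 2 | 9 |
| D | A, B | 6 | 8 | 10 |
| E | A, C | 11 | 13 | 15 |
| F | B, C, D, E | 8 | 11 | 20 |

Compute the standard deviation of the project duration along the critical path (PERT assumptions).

3.94 days

te_A = (2 + 4·6 + 22)/6 = 48/6 = 8; σ²_A = ((22−2)/6)² = 11.111
te_B = (7 + 4·9 + 11)/6 = 54/6 = 9; σ²_B = ((11−7)/6)² = 0.444
te_C = (1 + 4·2 + 9)/6 = 18/6 = 3; σ²_C = ((9−1)/6)² = 1.778
te_D = (6 + 4·8 + 10)/6 = 48/6 = 8; σ²_D = ((10−6)/6)² = 0.444
te_E = (11 + 4·13 + 15)/6 = 78/6 = 13; σ²_E = ((15−11)/6)² = 0.444
te_F = (8 + 4·11 + 20)/6 = 72/6 = 12; σ²_F = ((20−8)/6)² = 4.000

Forward pass:
ES_A = 0; EF_A = 8
ES_B = 0; EF_B = 9
ES_C = 0; EF_C = 3
ES_D = max(EF_A=8, EF_B=9) = 9; EF_D = 9+8 = 17
ES_E = max(EF_A=8, EF_C=3) = 8; EF_E = 8+13 = 21
ES_F = max(EF_B=9, EF_C=3, EF_D=17, EF_E=21) = 21; EF_F = 21+12 = 33
Expected project duration μ = 33 days. Critical path: A → E → F.

Variance along critical path = 11.111 + 0.444 + 4.000 = 15.556
σ = √15.556 = 3.944 days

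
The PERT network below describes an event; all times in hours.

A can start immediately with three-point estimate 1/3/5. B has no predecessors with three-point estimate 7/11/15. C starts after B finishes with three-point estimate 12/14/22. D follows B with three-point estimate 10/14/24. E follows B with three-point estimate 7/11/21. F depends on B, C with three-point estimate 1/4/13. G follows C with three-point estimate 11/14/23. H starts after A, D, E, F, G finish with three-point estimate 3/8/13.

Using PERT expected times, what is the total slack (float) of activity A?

te_A = (1 + 4·3 + 5)/6 = 18/6 = 3
te_B = (7 + 4·11 + 15)/6 = 66/6 = 11
te_C = (12 + 4·14 + 22)/6 = 90/6 = 15
te_D = (10 + 4·14 + 24)/6 = 90/6 = 15
te_E = (7 + 4·11 + 21)/6 = 72/6 = 12
te_F = (1 + 4·4 + 13)/6 = 30/6 = 5
te_G = (11 + 4·14 + 23)/6 = 90/6 = 15
te_H = (3 + 4·8 + 13)/6 = 48/6 = 8

Forward pass:
ES_A = 0; EF_A = 3
ES_B = 0; EF_B = 11
ES_C = 11; EF_C = 11+15 = 26
ES_D = 11; EF_D = 11+15 = 26
ES_E = 11; EF_E = 11+12 = 23
ES_F = max(EF_B=11, EF_C=26) = 26; EF_F = 26+5 = 31
ES_G = 26; EF_G = 26+15 = 41
ES_H = max(EF_A=3, EF_D=26, EF_E=23, EF_F=31, EF_G=41) = 41; EF_H = 41+8 = 49
Expected project duration μ = 49 hours. Critical path: B → C → G → H.

Backward pass:
LF_H = 49; LS_H = 49−8 = 41
LF_G = LS_H = 41; LS_G = 41−15 = 26
LF_F = LS_H = 41; LS_F = 41−5 = 36
LF_E = LS_H = 41; LS_E = 41−12 = 29
LF_D = LS_H = 41; LS_D = 41−15 = 26
LF_C = min(LS_F=36, LS_G=26) = 26; LS_C = 26−15 = 11
LF_B = min(LS_C=11, LS_D=26, LS_E=29, LS_F=36) = 11; LS_B = 11−11 = 0
LF_A = LS_H = 41; LS_A = 41−3 = 38
Slack_A = LS_A − ES_A = 38 − 0 = 38

38 hours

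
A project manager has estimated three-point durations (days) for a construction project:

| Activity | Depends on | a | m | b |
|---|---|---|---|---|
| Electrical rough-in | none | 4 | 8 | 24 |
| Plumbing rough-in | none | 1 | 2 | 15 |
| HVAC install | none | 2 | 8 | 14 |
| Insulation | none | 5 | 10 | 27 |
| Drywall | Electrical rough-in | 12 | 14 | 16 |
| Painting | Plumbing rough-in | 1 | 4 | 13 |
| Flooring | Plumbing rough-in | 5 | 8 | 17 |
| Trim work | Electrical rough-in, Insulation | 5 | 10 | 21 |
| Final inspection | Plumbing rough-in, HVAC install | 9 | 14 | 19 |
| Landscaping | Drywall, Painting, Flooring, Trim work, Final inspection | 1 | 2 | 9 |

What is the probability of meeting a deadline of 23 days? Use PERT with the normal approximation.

te_Electrical rough-in = (4 + 4·8 + 24)/6 = 60/6 = 10; σ²_Electrical rough-in = ((24−4)/6)² = 11.111
te_Plumbing rough-in = (1 + 4·2 + 15)/6 = 24/6 = 4; σ²_Plumbing rough-in = ((15−1)/6)² = 5.444
te_HVAC install = (2 + 4·8 + 14)/6 = 48/6 = 8; σ²_HVAC install = ((14−2)/6)² = 4.000
te_Insulation = (5 + 4·10 + 27)/6 = 72/6 = 12; σ²_Insulation = ((27−5)/6)² = 13.444
te_Drywall = (12 + 4·14 + 16)/6 = 84/6 = 14; σ²_Drywall = ((16−12)/6)² = 0.444
te_Painting = (1 + 4·4 + 13)/6 = 30/6 = 5; σ²_Painting = ((13−1)/6)² = 4.000
te_Flooring = (5 + 4·8 + 17)/6 = 54/6 = 9; σ²_Flooring = ((17−5)/6)² = 4.000
te_Trim work = (5 + 4·10 + 21)/6 = 66/6 = 11; σ²_Trim work = ((21−5)/6)² = 7.111
te_Final inspection = (9 + 4·14 + 19)/6 = 84/6 = 14; σ²_Final inspection = ((19−9)/6)² = 2.778
te_Landscaping = (1 + 4·2 + 9)/6 = 18/6 = 3; σ²_Landscaping = ((9−1)/6)² = 1.778

Forward pass:
ES_Electrical rough-in = 0; EF_Electrical rough-in = 10
ES_Plumbing rough-in = 0; EF_Plumbing rough-in = 4
ES_HVAC install = 0; EF_HVAC install = 8
ES_Insulation = 0; EF_Insulation = 12
ES_Drywall = 10; EF_Drywall = 10+14 = 24
ES_Painting = 4; EF_Painting = 4+5 = 9
ES_Flooring = 4; EF_Flooring = 4+9 = 13
ES_Trim work = max(EF_Electrical rough-in=10, EF_Insulation=12) = 12; EF_Trim work = 12+11 = 23
ES_Final inspection = max(EF_Plumbing rough-in=4, EF_HVAC install=8) = 8; EF_Final inspection = 8+14 = 22
ES_Landscaping = max(EF_Drywall=24, EF_Painting=9, EF_Flooring=13, EF_Trim work=23, EF_Final inspection=22) = 24; EF_Landscaping = 24+3 = 27
Expected project duration μ = 27 days. Critical path: Electrical rough-in → Drywall → Landscaping.

Variance along critical path = 11.111 + 0.444 + 1.778 = 13.333; σ = √13.333 = 3.651 days.
Z = (23 − 27) / 3.651 = -1.095
P(T ≤ 23) = Φ(-1.095) ≈ 0.137

0.137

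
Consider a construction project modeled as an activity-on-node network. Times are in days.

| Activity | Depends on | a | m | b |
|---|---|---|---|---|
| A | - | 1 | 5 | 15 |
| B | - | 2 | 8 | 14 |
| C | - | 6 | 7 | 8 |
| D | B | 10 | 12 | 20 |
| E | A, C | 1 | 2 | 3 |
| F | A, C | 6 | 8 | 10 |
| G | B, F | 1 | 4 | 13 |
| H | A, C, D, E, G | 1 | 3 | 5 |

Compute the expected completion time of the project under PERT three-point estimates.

24 days

te_A = (1 + 4·5 + 15)/6 = 36/6 = 6
te_B = (2 + 4·8 + 14)/6 = 48/6 = 8
te_C = (6 + 4·7 + 8)/6 = 42/6 = 7
te_D = (10 + 4·12 + 20)/6 = 78/6 = 13
te_E = (1 + 4·2 + 3)/6 = 12/6 = 2
te_F = (6 + 4·8 + 10)/6 = 48/6 = 8
te_G = (1 + 4·4 + 13)/6 = 30/6 = 5
te_H = (1 + 4·3 + 5)/6 = 18/6 = 3

Forward pass:
ES_A = 0; EF_A = 6
ES_B = 0; EF_B = 8
ES_C = 0; EF_C = 7
ES_D = 8; EF_D = 8+13 = 21
ES_E = max(EF_A=6, EF_C=7) = 7; EF_E = 7+2 = 9
ES_F = max(EF_A=6, EF_C=7) = 7; EF_F = 7+8 = 15
ES_G = max(EF_B=8, EF_F=15) = 15; EF_G = 15+5 = 20
ES_H = max(EF_A=6, EF_C=7, EF_D=21, EF_E=9, EF_G=20) = 21; EF_H = 21+3 = 24
Expected project duration μ = 24 days. Critical path: B → D → H.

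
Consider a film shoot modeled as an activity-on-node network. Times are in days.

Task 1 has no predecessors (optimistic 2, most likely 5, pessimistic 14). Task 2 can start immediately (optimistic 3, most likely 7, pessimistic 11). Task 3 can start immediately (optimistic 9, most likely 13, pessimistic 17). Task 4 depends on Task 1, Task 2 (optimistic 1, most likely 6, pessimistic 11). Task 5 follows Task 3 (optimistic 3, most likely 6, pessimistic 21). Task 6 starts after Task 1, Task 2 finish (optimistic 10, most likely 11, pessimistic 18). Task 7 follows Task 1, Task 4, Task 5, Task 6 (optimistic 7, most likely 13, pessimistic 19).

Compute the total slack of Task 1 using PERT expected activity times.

te_Task 1 = (2 + 4·5 + 14)/6 = 36/6 = 6
te_Task 2 = (3 + 4·7 + 11)/6 = 42/6 = 7
te_Task 3 = (9 + 4·13 + 17)/6 = 78/6 = 13
te_Task 4 = (1 + 4·6 + 11)/6 = 36/6 = 6
te_Task 5 = (3 + 4·6 + 21)/6 = 48/6 = 8
te_Task 6 = (10 + 4·11 + 18)/6 = 72/6 = 12
te_Task 7 = (7 + 4·13 + 19)/6 = 78/6 = 13

Forward pass:
ES_Task 1 = 0; EF_Task 1 = 6
ES_Task 2 = 0; EF_Task 2 = 7
ES_Task 3 = 0; EF_Task 3 = 13
ES_Task 4 = max(EF_Task 1=6, EF_Task 2=7) = 7; EF_Task 4 = 7+6 = 13
ES_Task 5 = 13; EF_Task 5 = 13+8 = 21
ES_Task 6 = max(EF_Task 1=6, EF_Task 2=7) = 7; EF_Task 6 = 7+12 = 19
ES_Task 7 = max(EF_Task 1=6, EF_Task 4=13, EF_Task 5=21, EF_Task 6=19) = 21; EF_Task 7 = 21+13 = 34
Expected project duration μ = 34 days. Critical path: Task 3 → Task 5 → Task 7.

Backward pass:
LF_Task 7 = 34; LS_Task 7 = 34−13 = 21
LF_Task 6 = LS_Task 7 = 21; LS_Task 6 = 21−12 = 9
LF_Task 5 = LS_Task 7 = 21; LS_Task 5 = 21−8 = 13
LF_Task 4 = LS_Task 7 = 21; LS_Task 4 = 21−6 = 15
LF_Task 3 = LS_Task 5 = 13; LS_Task 3 = 13−13 = 0
LF_Task 2 = min(LS_Task 4=15, LS_Task 6=9) = 9; LS_Task 2 = 9−7 = 2
LF_Task 1 = min(LS_Task 4=15, LS_Task 6=9, LS_Task 7=21) = 9; LS_Task 1 = 9−6 = 3
Slack_Task 1 = LS_Task 1 − ES_Task 1 = 3 − 0 = 3

3 days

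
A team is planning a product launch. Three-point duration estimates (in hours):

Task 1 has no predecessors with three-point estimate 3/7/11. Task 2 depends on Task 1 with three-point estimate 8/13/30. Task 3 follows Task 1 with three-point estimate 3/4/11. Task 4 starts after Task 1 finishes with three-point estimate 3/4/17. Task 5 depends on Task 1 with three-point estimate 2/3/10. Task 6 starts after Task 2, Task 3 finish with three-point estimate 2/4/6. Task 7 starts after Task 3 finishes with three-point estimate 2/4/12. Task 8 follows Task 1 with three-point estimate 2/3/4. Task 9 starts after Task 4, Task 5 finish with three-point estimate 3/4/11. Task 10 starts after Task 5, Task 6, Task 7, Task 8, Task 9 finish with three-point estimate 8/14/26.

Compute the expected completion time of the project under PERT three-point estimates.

te_Task 1 = (3 + 4·7 + 11)/6 = 42/6 = 7
te_Task 2 = (8 + 4·13 + 30)/6 = 90/6 = 15
te_Task 3 = (3 + 4·4 + 11)/6 = 30/6 = 5
te_Task 4 = (3 + 4·4 + 17)/6 = 36/6 = 6
te_Task 5 = (2 + 4·3 + 10)/6 = 24/6 = 4
te_Task 6 = (2 + 4·4 + 6)/6 = 24/6 = 4
te_Task 7 = (2 + 4·4 + 12)/6 = 30/6 = 5
te_Task 8 = (2 + 4·3 + 4)/6 = 18/6 = 3
te_Task 9 = (3 + 4·4 + 11)/6 = 30/6 = 5
te_Task 10 = (8 + 4·14 + 26)/6 = 90/6 = 15

Forward pass:
ES_Task 1 = 0; EF_Task 1 = 7
ES_Task 2 = 7; EF_Task 2 = 7+15 = 22
ES_Task 3 = 7; EF_Task 3 = 7+5 = 12
ES_Task 4 = 7; EF_Task 4 = 7+6 = 13
ES_Task 5 = 7; EF_Task 5 = 7+4 = 11
ES_Task 6 = max(EF_Task 2=22, EF_Task 3=12) = 22; EF_Task 6 = 22+4 = 26
ES_Task 7 = 12; EF_Task 7 = 12+5 = 17
ES_Task 8 = 7; EF_Task 8 = 7+3 = 10
ES_Task 9 = max(EF_Task 4=13, EF_Task 5=11) = 13; EF_Task 9 = 13+5 = 18
ES_Task 10 = max(EF_Task 5=11, EF_Task 6=26, EF_Task 7=17, EF_Task 8=10, EF_Task 9=18) = 26; EF_Task 10 = 26+15 = 41
Expected project duration μ = 41 hours. Critical path: Task 1 → Task 2 → Task 6 → Task 10.

41 hours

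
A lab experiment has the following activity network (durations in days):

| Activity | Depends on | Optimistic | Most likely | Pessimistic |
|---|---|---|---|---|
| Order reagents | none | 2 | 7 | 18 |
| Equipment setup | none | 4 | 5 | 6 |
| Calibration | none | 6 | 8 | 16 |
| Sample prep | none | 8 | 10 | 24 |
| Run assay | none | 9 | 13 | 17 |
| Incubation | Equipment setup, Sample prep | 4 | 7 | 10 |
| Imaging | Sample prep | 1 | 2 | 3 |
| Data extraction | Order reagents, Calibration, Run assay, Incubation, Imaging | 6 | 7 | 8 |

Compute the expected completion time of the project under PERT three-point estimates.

26 days

te_Order reagents = (2 + 4·7 + 18)/6 = 48/6 = 8
te_Equipment setup = (4 + 4·5 + 6)/6 = 30/6 = 5
te_Calibration = (6 + 4·8 + 16)/6 = 54/6 = 9
te_Sample prep = (8 + 4·10 + 24)/6 = 72/6 = 12
te_Run assay = (9 + 4·13 + 17)/6 = 78/6 = 13
te_Incubation = (4 + 4·7 + 10)/6 = 42/6 = 7
te_Imaging = (1 + 4·2 + 3)/6 = 12/6 = 2
te_Data extraction = (6 + 4·7 + 8)/6 = 42/6 = 7

Forward pass:
ES_Order reagents = 0; EF_Order reagents = 8
ES_Equipment setup = 0; EF_Equipment setup = 5
ES_Calibration = 0; EF_Calibration = 9
ES_Sample prep = 0; EF_Sample prep = 12
ES_Run assay = 0; EF_Run assay = 13
ES_Incubation = max(EF_Equipment setup=5, EF_Sample prep=12) = 12; EF_Incubation = 12+7 = 19
ES_Imaging = 12; EF_Imaging = 12+2 = 14
ES_Data extraction = max(EF_Order reagents=8, EF_Calibration=9, EF_Run assay=13, EF_Incubation=19, EF_Imaging=14) = 19; EF_Data extraction = 19+7 = 26
Expected project duration μ = 26 days. Critical path: Sample prep → Incubation → Data extraction.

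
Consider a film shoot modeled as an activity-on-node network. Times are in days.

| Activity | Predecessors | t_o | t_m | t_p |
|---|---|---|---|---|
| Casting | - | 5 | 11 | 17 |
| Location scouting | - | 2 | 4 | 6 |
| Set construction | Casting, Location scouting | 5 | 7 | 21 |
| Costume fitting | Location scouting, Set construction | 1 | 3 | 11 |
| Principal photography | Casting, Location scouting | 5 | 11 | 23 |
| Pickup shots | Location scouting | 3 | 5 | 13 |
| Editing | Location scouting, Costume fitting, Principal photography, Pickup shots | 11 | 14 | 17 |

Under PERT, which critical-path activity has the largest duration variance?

Set construction

te_Casting = (5 + 4·11 + 17)/6 = 66/6 = 11; σ²_Casting = ((17−5)/6)² = 4.000
te_Location scouting = (2 + 4·4 + 6)/6 = 24/6 = 4; σ²_Location scouting = ((6−2)/6)² = 0.444
te_Set construction = (5 + 4·7 + 21)/6 = 54/6 = 9; σ²_Set construction = ((21−5)/6)² = 7.111
te_Costume fitting = (1 + 4·3 + 11)/6 = 24/6 = 4; σ²_Costume fitting = ((11−1)/6)² = 2.778
te_Principal photography = (5 + 4·11 + 23)/6 = 72/6 = 12; σ²_Principal photography = ((23−5)/6)² = 9.000
te_Pickup shots = (3 + 4·5 + 13)/6 = 36/6 = 6; σ²_Pickup shots = ((13−3)/6)² = 2.778
te_Editing = (11 + 4·14 + 17)/6 = 84/6 = 14; σ²_Editing = ((17−11)/6)² = 1.000

Forward pass:
ES_Casting = 0; EF_Casting = 11
ES_Location scouting = 0; EF_Location scouting = 4
ES_Set construction = max(EF_Casting=11, EF_Location scouting=4) = 11; EF_Set construction = 11+9 = 20
ES_Costume fitting = max(EF_Location scouting=4, EF_Set construction=20) = 20; EF_Costume fitting = 20+4 = 24
ES_Principal photography = max(EF_Casting=11, EF_Location scouting=4) = 11; EF_Principal photography = 11+12 = 23
ES_Pickup shots = 4; EF_Pickup shots = 4+6 = 10
ES_Editing = max(EF_Location scouting=4, EF_Costume fitting=24, EF_Principal photography=23, EF_Pickup shots=10) = 24; EF_Editing = 24+14 = 38
Expected project duration μ = 38 days. Critical path: Casting → Set construction → Costume fitting → Editing.

Variances on critical path: σ²_Casting=4.000, σ²_Set construction=7.111, σ²_Costume fitting=2.778, σ²_Editing=1.000.
Largest is σ²_Set construction = 7.111.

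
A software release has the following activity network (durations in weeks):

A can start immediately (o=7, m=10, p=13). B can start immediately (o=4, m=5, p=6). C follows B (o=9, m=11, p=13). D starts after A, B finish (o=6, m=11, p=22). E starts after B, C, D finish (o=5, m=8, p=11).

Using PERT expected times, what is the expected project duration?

30 weeks

te_A = (7 + 4·10 + 13)/6 = 60/6 = 10
te_B = (4 + 4·5 + 6)/6 = 30/6 = 5
te_C = (9 + 4·11 + 13)/6 = 66/6 = 11
te_D = (6 + 4·11 + 22)/6 = 72/6 = 12
te_E = (5 + 4·8 + 11)/6 = 48/6 = 8

Forward pass:
ES_A = 0; EF_A = 10
ES_B = 0; EF_B = 5
ES_C = 5; EF_C = 5+11 = 16
ES_D = max(EF_A=10, EF_B=5) = 10; EF_D = 10+12 = 22
ES_E = max(EF_B=5, EF_C=16, EF_D=22) = 22; EF_E = 22+8 = 30
Expected project duration μ = 30 weeks. Critical path: A → D → E.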